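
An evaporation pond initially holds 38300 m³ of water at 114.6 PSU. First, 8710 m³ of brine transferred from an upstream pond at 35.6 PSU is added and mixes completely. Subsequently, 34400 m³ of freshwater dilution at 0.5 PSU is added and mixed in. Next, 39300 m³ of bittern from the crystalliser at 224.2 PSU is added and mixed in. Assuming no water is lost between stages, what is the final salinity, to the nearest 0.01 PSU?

Salt balance:
Initial salt = 38,300×114.6 = 4,389,180
After stage 1: salt = 4,389,180 + 8,710×35.6 = 4,699,256; volume = 47,010 m³; S = 99.963 PSU
After stage 2: salt = 4,699,256 + 34,400×0.5 = 4,716,456; volume = 81,410 m³; S = 57.935 PSU
After stage 3: salt = 4,716,456 + 39,300×224.2 = 13,527,516; volume = 120,710 m³
S = 13,527,516 / 120,710 = 112.0662 PSU

112.07 PSU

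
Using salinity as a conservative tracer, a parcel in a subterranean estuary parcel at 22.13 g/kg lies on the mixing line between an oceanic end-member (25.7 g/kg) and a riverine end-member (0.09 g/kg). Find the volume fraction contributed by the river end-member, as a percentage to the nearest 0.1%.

Let f be the freshwater fraction. Salt balance per unit volume:
f×0.09 + (1−f)×25.7 = 22.13
f = (25.7 − 22.13) / (25.7 − 0.09) = 3.57/25.61 = 0.1394

13.9%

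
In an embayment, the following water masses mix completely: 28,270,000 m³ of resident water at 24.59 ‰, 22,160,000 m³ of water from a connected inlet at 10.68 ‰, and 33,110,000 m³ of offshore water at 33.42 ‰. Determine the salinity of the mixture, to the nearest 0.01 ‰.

24.40 ‰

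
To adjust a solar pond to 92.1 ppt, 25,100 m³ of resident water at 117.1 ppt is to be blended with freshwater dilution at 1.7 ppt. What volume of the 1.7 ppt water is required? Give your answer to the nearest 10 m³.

6940 m³

Salt balance: 25,100×117.1 + V×1.7 = (25,100+V)×92.1
2,939,210 + 1.7V = 2,311,710 + 92.1V
627,500 = 90.4V
V = 6,941.37 m³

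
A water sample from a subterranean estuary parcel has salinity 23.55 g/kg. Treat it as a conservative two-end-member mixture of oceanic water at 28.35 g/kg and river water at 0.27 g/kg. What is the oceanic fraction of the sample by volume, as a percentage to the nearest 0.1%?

82.9%

Let g be the oceanic fraction. Salt balance per unit volume:
g×28.35 + (1−g)×0.27 = 23.55
g = (23.55 − 0.27) / (28.35 − 0.27) = 23.28/28.08 = 0.8291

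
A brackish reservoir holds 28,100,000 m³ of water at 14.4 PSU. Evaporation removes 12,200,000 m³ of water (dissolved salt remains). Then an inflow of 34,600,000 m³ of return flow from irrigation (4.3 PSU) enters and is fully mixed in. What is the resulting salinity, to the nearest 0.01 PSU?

10.96 PSU

After evaporation: salt = 28,100,000×14.4 = 404,640,000; volume = 28,100,000 − 12,200,000 = 15,900,000 m³
After mixing: salt = 404,640,000 + 34,600,000×4.3 = 553,420,000; volume = 15,900,000 + 34,600,000 = 50,500,000 m³
S = 553,420,000 / 50,500,000 = 10.9588 PSU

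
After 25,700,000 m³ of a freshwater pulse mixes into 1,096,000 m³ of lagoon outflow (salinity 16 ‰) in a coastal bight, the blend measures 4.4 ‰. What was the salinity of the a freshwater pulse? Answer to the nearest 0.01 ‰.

Salt balance: 1,096,000×16 + 25,700,000×S = 26,796,000×4.4
17,536,000 + 25,700,000·S = 117,902,400
S = (117,902,400 − 17,536,000) / 25,700,000 = 3.9053 ‰

3.91 ‰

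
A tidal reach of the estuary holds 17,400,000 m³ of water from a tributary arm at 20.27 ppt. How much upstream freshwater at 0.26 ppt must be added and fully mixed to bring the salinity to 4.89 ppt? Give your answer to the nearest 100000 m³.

Salt balance: 17,400,000×20.27 + V×0.26 = (17,400,000+V)×4.89
352,698,000 + 0.26V = 85,086,000 + 4.89V
267,612,000 = 4.63V
V = 57,799,568.03 m³

57800000 m³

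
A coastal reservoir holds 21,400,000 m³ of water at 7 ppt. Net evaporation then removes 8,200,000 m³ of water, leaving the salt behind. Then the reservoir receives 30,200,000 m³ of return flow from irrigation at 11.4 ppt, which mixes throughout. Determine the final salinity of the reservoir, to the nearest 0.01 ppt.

After evaporation: salt = 21,400,000×7 = 149,800,000; volume = 21,400,000 − 8,200,000 = 13,200,000 m³
After mixing: salt = 149,800,000 + 30,200,000×11.4 = 494,080,000; volume = 13,200,000 + 30,200,000 = 43,400,000 m³
S = 494,080,000 / 43,400,000 = 11.3843 ppt

11.38 ppt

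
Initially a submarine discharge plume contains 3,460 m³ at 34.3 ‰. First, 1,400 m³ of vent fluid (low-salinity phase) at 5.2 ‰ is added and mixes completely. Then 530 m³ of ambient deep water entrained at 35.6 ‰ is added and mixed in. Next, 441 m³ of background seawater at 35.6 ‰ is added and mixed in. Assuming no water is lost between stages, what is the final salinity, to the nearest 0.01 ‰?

27.53 ‰

Total salt / total volume:
Initial salt = 3,460×34.3 = 118,678
After stage 1: salt = 118,678 + 1,400×5.2 = 125,958; volume = 4,860 m³; S = 25.917 ‰
After stage 2: salt = 125,958 + 530×35.6 = 144,826; volume = 5,390 m³; S = 26.869 ‰
After stage 3: salt = 144,826 + 441×35.6 = 160,525.6; volume = 5,831 m³
S = 160,525.6 / 5,831 = 27.5297 ‰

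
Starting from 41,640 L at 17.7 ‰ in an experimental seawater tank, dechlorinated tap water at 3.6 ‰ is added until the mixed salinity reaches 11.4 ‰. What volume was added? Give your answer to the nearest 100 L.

Salt balance: 41,640×17.7 + V×3.6 = (41,640+V)×11.4
737,028 + 3.6V = 474,696 + 11.4V
262,332 = 7.8V
V = 33,632.31 L

33600 L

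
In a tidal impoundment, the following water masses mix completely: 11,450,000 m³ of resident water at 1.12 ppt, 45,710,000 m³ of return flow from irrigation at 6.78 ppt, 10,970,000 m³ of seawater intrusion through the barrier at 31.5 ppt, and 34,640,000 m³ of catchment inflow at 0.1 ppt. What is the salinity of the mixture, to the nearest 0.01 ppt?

6.54 ppt

By conservation of dissolved salt,
salt = 11,450,000×1.12 + 45,710,000×6.78 + 10,970,000×31.5 + 34,640,000×0.1 = 12,824,000 + 309,913,800 + 345,555,000 + 3,464,000 = 671,756,800
volume = 11,450,000 + 45,710,000 + 10,970,000 + 34,640,000 = 102,770,000 m³
S = 671,756,800 / 102,770,000 = 6.5365 ppt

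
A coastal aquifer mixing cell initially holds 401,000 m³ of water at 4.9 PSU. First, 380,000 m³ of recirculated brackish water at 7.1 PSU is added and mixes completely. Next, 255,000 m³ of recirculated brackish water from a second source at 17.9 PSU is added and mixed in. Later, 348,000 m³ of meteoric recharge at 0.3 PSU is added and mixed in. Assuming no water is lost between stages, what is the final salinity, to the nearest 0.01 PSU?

6.74 PSU

By conservation of dissolved salt,
Initial salt = 401,000×4.9 = 1,964,900
After stage 1: salt = 1,964,900 + 380,000×7.1 = 4,662,900; volume = 781,000 m³; S = 5.97 PSU
After stage 2: salt = 4,662,900 + 255,000×17.9 = 9,227,400; volume = 1,036,000 m³; S = 8.907 PSU
After stage 3: salt = 9,227,400 + 348,000×0.3 = 9,331,800; volume = 1,384,000 m³
S = 9,331,800 / 1,384,000 = 6.7426 PSU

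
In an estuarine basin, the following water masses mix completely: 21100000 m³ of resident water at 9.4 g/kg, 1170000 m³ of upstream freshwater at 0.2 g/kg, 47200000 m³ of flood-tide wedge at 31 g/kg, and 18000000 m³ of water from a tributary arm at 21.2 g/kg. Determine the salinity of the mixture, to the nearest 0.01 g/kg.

23.36 g/kg

Mass of salt is conserved:
salt = 21,100,000×9.4 + 1,170,000×0.2 + 47,200,000×31 + 18,000,000×21.2 = 198,340,000 + 234,000 + 1,463,200,000 + 381,600,000 = 2,043,374,000
volume = 21,100,000 + 1,170,000 + 47,200,000 + 18,000,000 = 87,470,000 m³
S = 2,043,374,000 / 87,470,000 = 23.3609 g/kg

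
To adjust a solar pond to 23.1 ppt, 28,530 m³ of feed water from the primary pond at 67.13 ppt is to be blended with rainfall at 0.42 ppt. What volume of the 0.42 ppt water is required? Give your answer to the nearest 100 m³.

Salt balance: 28,530×67.13 + V×0.42 = (28,530+V)×23.1
1,915,218.9 + 0.42V = 659,043 + 23.1V
1,256,175.9 = 22.68V
V = 55,386.94 m³

55400 m³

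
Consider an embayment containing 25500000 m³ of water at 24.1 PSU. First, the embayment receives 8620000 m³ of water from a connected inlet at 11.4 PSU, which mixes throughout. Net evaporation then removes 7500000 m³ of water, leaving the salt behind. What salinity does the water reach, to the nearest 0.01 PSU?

26.78 PSU

After mixing: salt = 25,500,000×24.1 + 8,620,000×11.4 = 712,818,000; volume = 34,120,000 m³
After evaporation: salt unchanged = 712,818,000; volume = 34,120,000 − 7,500,000 = 26,620,000 m³
S = 712,818,000 / 26,620,000 = 26.7775 PSU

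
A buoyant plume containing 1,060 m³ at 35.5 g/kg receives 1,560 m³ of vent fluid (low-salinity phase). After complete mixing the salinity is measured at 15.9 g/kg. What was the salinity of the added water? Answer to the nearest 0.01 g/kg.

2.58 g/kg

Salt balance: 1,060×35.5 + 1,560×S = 2,620×15.9
37,630 + 1,560·S = 41,658
S = (41,658 − 37,630) / 1,560 = 2.5821 g/kg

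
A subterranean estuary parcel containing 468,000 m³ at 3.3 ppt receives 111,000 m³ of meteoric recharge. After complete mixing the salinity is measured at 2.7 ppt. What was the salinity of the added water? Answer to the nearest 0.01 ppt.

Salt balance: 468,000×3.3 + 111,000×S = 579,000×2.7
1,544,400 + 111,000·S = 1,563,300
S = (1,563,300 − 1,544,400) / 111,000 = 0.1703 ppt

0.17 ppt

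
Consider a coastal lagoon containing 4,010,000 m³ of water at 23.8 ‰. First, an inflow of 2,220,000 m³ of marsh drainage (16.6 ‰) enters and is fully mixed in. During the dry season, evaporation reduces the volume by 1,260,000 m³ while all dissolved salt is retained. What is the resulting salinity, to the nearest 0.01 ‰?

26.62 ‰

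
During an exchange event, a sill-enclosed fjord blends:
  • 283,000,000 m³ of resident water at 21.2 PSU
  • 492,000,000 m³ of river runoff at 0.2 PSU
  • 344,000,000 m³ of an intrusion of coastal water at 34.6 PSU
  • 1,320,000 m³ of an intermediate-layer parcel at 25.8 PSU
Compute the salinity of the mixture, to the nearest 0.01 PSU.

16.10 PSU

Total salt / total volume:
salt = 283,000,000×21.2 + 492,000,000×0.2 + 344,000,000×34.6 + 1,320,000×25.8 = 5,999,600,000 + 98,400,000 + 11,902,400,000 + 34,056,000 = 18,034,456,000
volume = 283,000,000 + 492,000,000 + 344,000,000 + 1,320,000 = 1,120,320,000 m³
S = 18,034,456,000 / 1,120,320,000 = 16.0976 PSU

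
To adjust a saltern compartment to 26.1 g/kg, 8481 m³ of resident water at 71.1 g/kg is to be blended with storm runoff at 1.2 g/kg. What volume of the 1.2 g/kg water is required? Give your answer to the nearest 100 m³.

Salt balance: 8,481×71.1 + V×1.2 = (8,481+V)×26.1
602,999.1 + 1.2V = 221,354.1 + 26.1V
381,645 = 24.9V
V = 15,327.11 m³

15300 m³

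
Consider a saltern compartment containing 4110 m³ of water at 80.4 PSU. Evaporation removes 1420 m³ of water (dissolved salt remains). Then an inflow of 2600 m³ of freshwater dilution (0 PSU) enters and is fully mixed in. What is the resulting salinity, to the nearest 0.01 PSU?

62.47 PSU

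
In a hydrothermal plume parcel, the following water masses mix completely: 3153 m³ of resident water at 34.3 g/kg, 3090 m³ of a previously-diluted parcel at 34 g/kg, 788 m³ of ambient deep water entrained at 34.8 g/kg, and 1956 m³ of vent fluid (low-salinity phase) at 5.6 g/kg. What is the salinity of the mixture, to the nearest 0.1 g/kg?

By conservation of dissolved salt,
salt = 3,153×34.3 + 3,090×34 + 788×34.8 + 1,956×5.6 = 108,147.9 + 105,060 + 27,422.4 + 10,953.6 = 251,583.9
volume = 3,153 + 3,090 + 788 + 1,956 = 8,987 m³
S = 251,583.9 / 8,987 = 27.994 g/kg

28.0 g/kg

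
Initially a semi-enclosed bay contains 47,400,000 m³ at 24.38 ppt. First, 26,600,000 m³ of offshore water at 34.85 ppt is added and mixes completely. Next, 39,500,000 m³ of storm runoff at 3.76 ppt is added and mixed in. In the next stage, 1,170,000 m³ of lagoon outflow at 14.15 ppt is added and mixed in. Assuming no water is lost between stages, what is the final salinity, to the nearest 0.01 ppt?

19.60 ppt

Salt balance:
Initial salt = 47,400,000×24.38 = 1,155,612,000
After stage 1: salt = 1,155,612,000 + 26,600,000×34.85 = 2,082,622,000; volume = 74,000,000 m³; S = 28.144 ppt
After stage 2: salt = 2,082,622,000 + 39,500,000×3.76 = 2,231,142,000; volume = 113,500,000 m³; S = 19.658 ppt
After stage 3: salt = 2,231,142,000 + 1,170,000×14.15 = 2,247,697,500; volume = 114,670,000 m³
S = 2,247,697,500 / 114,670,000 = 19.6014 ppt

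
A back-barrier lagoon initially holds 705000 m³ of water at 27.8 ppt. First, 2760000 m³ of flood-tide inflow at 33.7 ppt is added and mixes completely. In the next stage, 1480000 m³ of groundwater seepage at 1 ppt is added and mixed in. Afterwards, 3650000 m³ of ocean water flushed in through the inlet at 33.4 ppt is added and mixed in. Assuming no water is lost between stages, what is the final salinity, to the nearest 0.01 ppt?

Conserving salt mass:
Initial salt = 705,000×27.8 = 19,599,000
After stage 1: salt = 19,599,000 + 2,760,000×33.7 = 112,611,000; volume = 3,465,000 m³; S = 32.5 ppt
After stage 2: salt = 112,611,000 + 1,480,000×1 = 114,091,000; volume = 4,945,000 m³; S = 23.072 ppt
After stage 3: salt = 114,091,000 + 3,650,000×33.4 = 236,001,000; volume = 8,595,000 m³
S = 236,001,000 / 8,595,000 = 27.4579 ppt

27.46 ppt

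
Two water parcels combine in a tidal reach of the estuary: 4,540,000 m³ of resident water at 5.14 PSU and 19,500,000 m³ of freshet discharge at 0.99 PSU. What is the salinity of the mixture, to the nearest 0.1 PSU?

By conservation of dissolved salt,
salt = 4,540,000×5.14 + 19,500,000×0.99 = 23,335,600 + 19,305,000 = 42,640,600
volume = 4,540,000 + 19,500,000 = 24,040,000 m³
S = 42,640,600 / 24,040,000 = 1.774 PSU

1.8 PSU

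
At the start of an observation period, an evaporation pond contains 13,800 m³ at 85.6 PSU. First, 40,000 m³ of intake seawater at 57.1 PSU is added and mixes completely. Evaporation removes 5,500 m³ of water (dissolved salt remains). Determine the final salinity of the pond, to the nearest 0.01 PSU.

71.74 PSU

After mixing: salt = 13,800×85.6 + 40,000×57.1 = 3,465,280; volume = 53,800 m³
After evaporation: salt unchanged = 3,465,280; volume = 53,800 − 5,500 = 48,300 m³
S = 3,465,280 / 48,300 = 71.7449 PSU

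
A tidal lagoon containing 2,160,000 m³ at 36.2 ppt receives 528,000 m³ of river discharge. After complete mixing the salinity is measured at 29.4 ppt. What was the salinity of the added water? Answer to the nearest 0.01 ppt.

1.58 ppt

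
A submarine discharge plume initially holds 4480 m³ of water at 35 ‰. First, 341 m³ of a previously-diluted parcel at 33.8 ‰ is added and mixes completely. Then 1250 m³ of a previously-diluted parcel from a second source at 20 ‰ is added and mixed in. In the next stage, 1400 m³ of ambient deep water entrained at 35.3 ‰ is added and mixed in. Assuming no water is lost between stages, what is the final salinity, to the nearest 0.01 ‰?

By conservation of dissolved salt,
Initial salt = 4,480×35 = 156,800
After stage 1: salt = 156,800 + 341×33.8 = 168,325.8; volume = 4,821 m³; S = 34.915 ‰
After stage 2: salt = 168,325.8 + 1,250×20 = 193,325.8; volume = 6,071 m³; S = 31.844 ‰
After stage 3: salt = 193,325.8 + 1,400×35.3 = 242,745.8; volume = 7,471 m³
S = 242,745.8 / 7,471 = 32.4917 ‰

32.49 ‰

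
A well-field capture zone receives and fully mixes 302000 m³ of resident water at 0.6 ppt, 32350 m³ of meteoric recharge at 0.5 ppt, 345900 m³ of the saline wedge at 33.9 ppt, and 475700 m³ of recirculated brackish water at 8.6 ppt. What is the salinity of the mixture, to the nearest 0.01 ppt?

13.85 ppt

Conserving salt mass:
salt = 302,000×0.6 + 32,350×0.5 + 345,900×33.9 + 475,700×8.6 = 181,200 + 16,175 + 11,726,010 + 4,091,020 = 16,014,405
volume = 302,000 + 32,350 + 345,900 + 475,700 = 1,155,950 m³
S = 16,014,405 / 1,155,950 = 13.8539 ppt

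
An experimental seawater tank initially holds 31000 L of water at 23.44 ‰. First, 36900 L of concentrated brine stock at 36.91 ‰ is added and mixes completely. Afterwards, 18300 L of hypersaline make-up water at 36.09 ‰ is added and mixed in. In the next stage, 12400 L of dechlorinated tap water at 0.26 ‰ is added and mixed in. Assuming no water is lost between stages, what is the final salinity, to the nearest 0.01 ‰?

Mass of salt is conserved:
Initial salt = 31,000×23.44 = 726,640
After stage 1: salt = 726,640 + 36,900×36.91 = 2,088,619; volume = 67,900 L; S = 30.76 ‰
After stage 2: salt = 2,088,619 + 18,300×36.09 = 2,749,066; volume = 86,200 L; S = 31.892 ‰
After stage 3: salt = 2,749,066 + 12,400×0.26 = 2,752,290; volume = 98,600 L
S = 2,752,290 / 98,600 = 27.9137 ‰

27.91 ‰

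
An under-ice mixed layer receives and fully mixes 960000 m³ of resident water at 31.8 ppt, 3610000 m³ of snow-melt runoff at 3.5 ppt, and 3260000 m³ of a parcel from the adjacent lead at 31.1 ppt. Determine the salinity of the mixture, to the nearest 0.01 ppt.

18.46 ppt

Total salt / total volume:
salt = 960,000×31.8 + 3,610,000×3.5 + 3,260,000×31.1 = 30,528,000 + 12,635,000 + 101,386,000 = 144,549,000
volume = 960,000 + 3,610,000 + 3,260,000 = 7,830,000 m³
S = 144,549,000 / 7,830,000 = 18.4609 ppt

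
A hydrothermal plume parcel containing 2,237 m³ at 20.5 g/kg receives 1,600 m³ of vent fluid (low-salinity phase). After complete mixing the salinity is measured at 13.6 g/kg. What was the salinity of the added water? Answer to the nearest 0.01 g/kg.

3.95 g/kg

Salt balance: 2,237×20.5 + 1,600×S = 3,837×13.6
45,858.5 + 1,600·S = 52,183.2
S = (52,183.2 − 45,858.5) / 1,600 = 3.9529 g/kg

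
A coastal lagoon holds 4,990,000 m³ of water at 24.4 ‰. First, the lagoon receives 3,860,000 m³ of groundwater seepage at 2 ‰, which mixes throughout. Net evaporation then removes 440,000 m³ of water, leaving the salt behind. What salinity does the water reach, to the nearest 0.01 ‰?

15.40 ‰

After mixing: salt = 4,990,000×24.4 + 3,860,000×2 = 129,476,000; volume = 8,850,000 m³
After evaporation: salt unchanged = 129,476,000; volume = 8,850,000 − 440,000 = 8,410,000 m³
S = 129,476,000 / 8,410,000 = 15.3955 ‰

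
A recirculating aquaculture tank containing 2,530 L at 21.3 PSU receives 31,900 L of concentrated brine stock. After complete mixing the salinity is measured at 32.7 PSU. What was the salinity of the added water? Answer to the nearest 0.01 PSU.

33.60 PSU

Salt balance: 2,530×21.3 + 31,900×S = 34,430×32.7
53,889 + 31,900·S = 1,125,861
S = (1,125,861 − 53,889) / 31,900 = 33.6041 PSU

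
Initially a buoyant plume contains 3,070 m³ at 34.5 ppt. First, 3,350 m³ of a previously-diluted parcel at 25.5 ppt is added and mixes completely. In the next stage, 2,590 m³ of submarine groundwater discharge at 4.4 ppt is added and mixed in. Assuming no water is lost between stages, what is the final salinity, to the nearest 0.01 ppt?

Conserving salt mass:
Initial salt = 3,070×34.5 = 105,915
After stage 1: salt = 105,915 + 3,350×25.5 = 191,340; volume = 6,420 m³; S = 29.804 ppt
After stage 2: salt = 191,340 + 2,590×4.4 = 202,736; volume = 9,010 m³
S = 202,736 / 9,010 = 22.5012 ppt

22.50 ppt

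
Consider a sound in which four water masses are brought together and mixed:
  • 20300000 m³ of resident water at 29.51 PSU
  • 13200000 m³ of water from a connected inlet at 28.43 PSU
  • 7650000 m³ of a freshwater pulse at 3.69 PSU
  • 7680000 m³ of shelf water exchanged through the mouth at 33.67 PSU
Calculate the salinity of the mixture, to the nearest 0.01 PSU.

25.83 PSU

Conserving salt mass:
salt = 20,300,000×29.51 + 13,200,000×28.43 + 7,650,000×3.69 + 7,680,000×33.67 = 599,053,000 + 375,276,000 + 28,228,500 + 258,585,600 = 1,261,143,100
volume = 20,300,000 + 13,200,000 + 7,650,000 + 7,680,000 = 48,830,000 m³
S = 1,261,143,100 / 48,830,000 = 25.8272 PSU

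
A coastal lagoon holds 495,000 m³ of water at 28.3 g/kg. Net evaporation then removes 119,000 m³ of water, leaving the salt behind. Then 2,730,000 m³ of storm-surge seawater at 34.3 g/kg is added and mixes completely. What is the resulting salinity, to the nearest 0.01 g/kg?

34.66 g/kg

After evaporation: salt = 495,000×28.3 = 14,008,500; volume = 495,000 − 119,000 = 376,000 m³
After mixing: salt = 14,008,500 + 2,730,000×34.3 = 107,647,500; volume = 376,000 + 2,730,000 = 3,106,000 m³
S = 107,647,500 / 3,106,000 = 34.6579 g/kg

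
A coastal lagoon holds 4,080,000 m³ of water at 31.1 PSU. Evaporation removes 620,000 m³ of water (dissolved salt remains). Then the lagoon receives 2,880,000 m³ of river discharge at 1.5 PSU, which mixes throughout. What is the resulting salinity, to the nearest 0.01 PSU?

After evaporation: salt = 4,080,000×31.1 = 126,888,000; volume = 4,080,000 − 620,000 = 3,460,000 m³
After mixing: salt = 126,888,000 + 2,880,000×1.5 = 131,208,000; volume = 3,460,000 + 2,880,000 = 6,340,000 m³
S = 131,208,000 / 6,340,000 = 20.6953 PSU

20.70 PSU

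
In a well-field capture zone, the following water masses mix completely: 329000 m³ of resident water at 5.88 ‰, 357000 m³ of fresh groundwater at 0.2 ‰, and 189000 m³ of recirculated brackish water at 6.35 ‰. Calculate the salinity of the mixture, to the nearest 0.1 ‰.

3.7 ‰

Conserving salt mass:
salt = 329,000×5.88 + 357,000×0.2 + 189,000×6.35 = 1,934,520 + 71,400 + 1,200,150 = 3,206,070
volume = 329,000 + 357,000 + 189,000 = 875,000 m³
S = 3,206,070 / 875,000 = 3.664 ‰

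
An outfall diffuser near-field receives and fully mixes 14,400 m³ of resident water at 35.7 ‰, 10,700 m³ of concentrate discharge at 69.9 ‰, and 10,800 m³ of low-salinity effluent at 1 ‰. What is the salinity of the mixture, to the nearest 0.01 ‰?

35.45 ‰

Total salt / total volume:
salt = 14,400×35.7 + 10,700×69.9 + 10,800×1 = 514,080 + 747,930 + 10,800 = 1,272,810
volume = 14,400 + 10,700 + 10,800 = 35,900 m³
S = 1,272,810 / 35,900 = 35.4543 ‰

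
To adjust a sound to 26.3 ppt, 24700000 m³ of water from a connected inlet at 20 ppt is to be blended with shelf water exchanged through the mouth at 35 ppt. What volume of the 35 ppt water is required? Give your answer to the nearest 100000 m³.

17900000 m³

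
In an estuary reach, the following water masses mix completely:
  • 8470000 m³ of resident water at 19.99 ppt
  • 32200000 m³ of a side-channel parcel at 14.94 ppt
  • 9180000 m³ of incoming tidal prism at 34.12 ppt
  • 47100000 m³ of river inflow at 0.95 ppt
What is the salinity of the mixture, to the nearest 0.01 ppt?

Mass of salt is conserved:
salt = 8,470,000×19.99 + 32,200,000×14.94 + 9,180,000×34.12 + 47,100,000×0.95 = 169,315,300 + 481,068,000 + 313,221,600 + 44,745,000 = 1,008,349,900
volume = 8,470,000 + 32,200,000 + 9,180,000 + 47,100,000 = 96,950,000 m³
S = 1,008,349,900 / 96,950,000 = 10.4007 ppt

10.40 ppt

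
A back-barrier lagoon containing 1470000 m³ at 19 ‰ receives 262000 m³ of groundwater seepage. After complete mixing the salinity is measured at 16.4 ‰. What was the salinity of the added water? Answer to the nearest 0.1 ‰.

1.8 ‰

Salt balance: 1,470,000×19 + 262,000×S = 1,732,000×16.4
27,930,000 + 262,000·S = 28,404,800
S = (28,404,800 − 27,930,000) / 262,000 = 1.8122 ‰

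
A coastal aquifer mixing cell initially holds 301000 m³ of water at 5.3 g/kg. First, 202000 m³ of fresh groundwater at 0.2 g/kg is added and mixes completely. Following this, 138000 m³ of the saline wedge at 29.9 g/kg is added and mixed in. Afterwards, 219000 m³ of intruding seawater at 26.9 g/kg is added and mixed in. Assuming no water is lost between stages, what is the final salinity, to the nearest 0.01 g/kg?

13.55 g/kg

Salt balance:
Initial salt = 301,000×5.3 = 1,595,300
After stage 1: salt = 1,595,300 + 202,000×0.2 = 1,635,700; volume = 503,000 m³; S = 3.252 g/kg
After stage 2: salt = 1,635,700 + 138,000×29.9 = 5,761,900; volume = 641,000 m³; S = 8.989 g/kg
After stage 3: salt = 5,761,900 + 219,000×26.9 = 11,653,000; volume = 860,000 m³
S = 11,653,000 / 860,000 = 13.55 g/kg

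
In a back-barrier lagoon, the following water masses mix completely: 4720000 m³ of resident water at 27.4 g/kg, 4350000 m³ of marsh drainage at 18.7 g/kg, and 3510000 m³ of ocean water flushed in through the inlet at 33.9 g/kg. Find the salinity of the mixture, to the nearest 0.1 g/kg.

26.2 g/kg

Weighted by volume,
salt = 4,720,000×27.4 + 4,350,000×18.7 + 3,510,000×33.9 = 129,328,000 + 81,345,000 + 118,989,000 = 329,662,000
volume = 4,720,000 + 4,350,000 + 3,510,000 = 12,580,000 m³
S = 329,662,000 / 12,580,000 = 26.205 g/kg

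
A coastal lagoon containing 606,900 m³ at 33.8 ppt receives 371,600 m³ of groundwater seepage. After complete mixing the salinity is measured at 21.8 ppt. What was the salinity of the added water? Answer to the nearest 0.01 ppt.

2.20 ppt

Salt balance: 606,900×33.8 + 371,600×S = 978,500×21.8
20,513,220 + 371,600·S = 21,331,300
S = (21,331,300 − 20,513,220) / 371,600 = 2.2015 ppt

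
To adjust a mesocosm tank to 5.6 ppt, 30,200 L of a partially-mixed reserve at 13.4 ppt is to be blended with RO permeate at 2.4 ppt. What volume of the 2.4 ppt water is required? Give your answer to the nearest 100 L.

73600 L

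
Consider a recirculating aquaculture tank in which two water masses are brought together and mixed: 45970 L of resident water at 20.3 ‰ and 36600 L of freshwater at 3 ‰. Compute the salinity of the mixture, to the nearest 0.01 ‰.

12.63 ‰

By conservation of dissolved salt,
salt = 45,970×20.3 + 36,600×3 = 933,191 + 109,800 = 1,042,991
volume = 45,970 + 36,600 = 82,570 L
S = 1,042,991 / 82,570 = 12.6316 ‰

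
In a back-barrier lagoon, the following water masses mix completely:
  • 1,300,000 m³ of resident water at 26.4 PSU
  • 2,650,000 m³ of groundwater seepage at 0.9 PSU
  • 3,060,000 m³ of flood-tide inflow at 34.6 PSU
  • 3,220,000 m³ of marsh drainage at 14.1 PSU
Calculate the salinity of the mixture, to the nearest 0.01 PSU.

18.38 PSU

By conservation of dissolved salt,
salt = 1,300,000×26.4 + 2,650,000×0.9 + 3,060,000×34.6 + 3,220,000×14.1 = 34,320,000 + 2,385,000 + 105,876,000 + 45,402,000 = 187,983,000
volume = 1,300,000 + 2,650,000 + 3,060,000 + 3,220,000 = 10,230,000 m³
S = 187,983,000 / 10,230,000 = 18.3757 PSU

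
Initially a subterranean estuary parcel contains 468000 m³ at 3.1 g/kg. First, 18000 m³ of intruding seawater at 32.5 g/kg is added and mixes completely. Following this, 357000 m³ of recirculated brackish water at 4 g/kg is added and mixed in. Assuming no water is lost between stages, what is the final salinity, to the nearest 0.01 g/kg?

4.11 g/kg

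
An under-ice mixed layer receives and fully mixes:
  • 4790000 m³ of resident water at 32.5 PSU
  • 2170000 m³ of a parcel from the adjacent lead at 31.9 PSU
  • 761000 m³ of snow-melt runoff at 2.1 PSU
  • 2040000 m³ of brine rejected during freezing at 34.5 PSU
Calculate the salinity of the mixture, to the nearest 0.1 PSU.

Weighted by volume,
salt = 4,790,000×32.5 + 2,170,000×31.9 + 761,000×2.1 + 2,040,000×34.5 = 155,675,000 + 69,223,000 + 1,598,100 + 70,380,000 = 296,876,100
volume = 4,790,000 + 2,170,000 + 761,000 + 2,040,000 = 9,761,000 m³
S = 296,876,100 / 9,761,000 = 30.415 PSU

30.4 PSU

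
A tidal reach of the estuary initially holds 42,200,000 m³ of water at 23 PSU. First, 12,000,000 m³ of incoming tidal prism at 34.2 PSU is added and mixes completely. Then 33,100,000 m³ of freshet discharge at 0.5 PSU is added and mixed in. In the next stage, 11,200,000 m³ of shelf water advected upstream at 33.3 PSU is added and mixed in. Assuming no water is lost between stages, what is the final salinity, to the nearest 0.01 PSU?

17.97 PSU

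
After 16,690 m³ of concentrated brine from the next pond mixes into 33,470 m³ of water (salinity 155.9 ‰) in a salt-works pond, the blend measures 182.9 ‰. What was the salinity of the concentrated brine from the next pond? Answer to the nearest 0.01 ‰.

Salt balance: 33,470×155.9 + 16,690×S = 50,160×182.9
5,217,973 + 16,690·S = 9,174,264
S = (9,174,264 − 5,217,973) / 16,690 = 237.0456 ‰

237.05 ‰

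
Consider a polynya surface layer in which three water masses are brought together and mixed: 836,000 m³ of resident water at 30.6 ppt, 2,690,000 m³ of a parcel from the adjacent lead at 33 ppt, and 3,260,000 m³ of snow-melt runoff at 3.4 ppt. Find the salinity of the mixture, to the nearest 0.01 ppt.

18.48 ppt

Weighted by volume,
salt = 836,000×30.6 + 2,690,000×33 + 3,260,000×3.4 = 25,581,600 + 88,770,000 + 11,084,000 = 125,435,600
volume = 836,000 + 2,690,000 + 3,260,000 = 6,786,000 m³
S = 125,435,600 / 6,786,000 = 18.4845 ppt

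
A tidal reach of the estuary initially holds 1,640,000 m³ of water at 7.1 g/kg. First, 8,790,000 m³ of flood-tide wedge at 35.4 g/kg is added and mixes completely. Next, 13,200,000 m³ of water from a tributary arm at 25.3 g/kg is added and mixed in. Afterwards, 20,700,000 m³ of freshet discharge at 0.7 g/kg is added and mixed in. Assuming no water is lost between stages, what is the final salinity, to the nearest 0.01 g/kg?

By conservation of dissolved salt,
Initial salt = 1,640,000×7.1 = 11,644,000
After stage 1: salt = 11,644,000 + 8,790,000×35.4 = 322,810,000; volume = 10,430,000 m³; S = 30.95 g/kg
After stage 2: salt = 322,810,000 + 13,200,000×25.3 = 656,770,000; volume = 23,630,000 m³; S = 27.794 g/kg
After stage 3: salt = 656,770,000 + 20,700,000×0.7 = 671,260,000; volume = 44,330,000 m³
S = 671,260,000 / 44,330,000 = 15.1423 g/kg

15.14 g/kg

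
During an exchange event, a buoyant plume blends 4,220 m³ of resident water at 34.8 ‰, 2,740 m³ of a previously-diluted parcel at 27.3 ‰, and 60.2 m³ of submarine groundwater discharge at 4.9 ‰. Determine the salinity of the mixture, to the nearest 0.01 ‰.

By conservation of dissolved salt,
salt = 4,220×34.8 + 2,740×27.3 + 60.2×4.9 = 146,856 + 74,802 + 294.98 = 221,952.98
volume = 4,220 + 2,740 + 60.2 = 7,020.2 m³
S = 221,952.98 / 7,020.2 = 31.6163 ‰

31.62 ‰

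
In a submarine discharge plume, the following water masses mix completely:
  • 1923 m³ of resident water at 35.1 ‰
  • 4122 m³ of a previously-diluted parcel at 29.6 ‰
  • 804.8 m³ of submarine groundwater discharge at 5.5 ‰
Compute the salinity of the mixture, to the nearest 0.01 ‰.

Conserving salt mass:
salt = 1,923×35.1 + 4,122×29.6 + 804.8×5.5 = 67,497.3 + 122,011.2 + 4,426.4 = 193,934.9
volume = 1,923 + 4,122 + 804.8 = 6,849.8 m³
S = 193,934.9 / 6,849.8 = 28.3125 ‰

28.31 ‰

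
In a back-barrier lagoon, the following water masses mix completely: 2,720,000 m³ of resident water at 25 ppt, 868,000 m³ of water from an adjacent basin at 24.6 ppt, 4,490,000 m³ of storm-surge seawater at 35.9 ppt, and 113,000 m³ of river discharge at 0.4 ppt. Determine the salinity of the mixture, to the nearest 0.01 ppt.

Total salt / total volume:
salt = 2,720,000×25 + 868,000×24.6 + 4,490,000×35.9 + 113,000×0.4 = 68,000,000 + 21,352,800 + 161,191,000 + 45,200 = 250,589,000
volume = 2,720,000 + 868,000 + 4,490,000 + 113,000 = 8,191,000 m³
S = 250,589,000 / 8,191,000 = 30.5932 ppt

30.59 ppt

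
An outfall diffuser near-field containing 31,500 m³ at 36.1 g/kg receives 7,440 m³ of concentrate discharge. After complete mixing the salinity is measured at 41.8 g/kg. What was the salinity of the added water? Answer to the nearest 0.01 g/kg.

65.93 g/kg

Salt balance: 31,500×36.1 + 7,440×S = 38,940×41.8
1,137,150 + 7,440·S = 1,627,692
S = (1,627,692 − 1,137,150) / 7,440 = 65.9331 g/kg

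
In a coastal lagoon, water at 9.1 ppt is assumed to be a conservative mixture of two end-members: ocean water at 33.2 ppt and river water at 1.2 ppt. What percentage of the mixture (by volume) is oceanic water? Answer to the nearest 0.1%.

Let g be the oceanic fraction. Salt balance per unit volume:
g×33.2 + (1−g)×1.2 = 9.1
g = (9.1 − 1.2) / (33.2 − 1.2) = 7.9/32 = 0.2469

24.7%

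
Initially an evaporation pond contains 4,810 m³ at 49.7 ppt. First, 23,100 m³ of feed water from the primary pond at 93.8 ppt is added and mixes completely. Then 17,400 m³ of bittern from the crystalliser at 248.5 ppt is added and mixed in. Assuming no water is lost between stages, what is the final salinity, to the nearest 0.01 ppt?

Conserving salt mass:
Initial salt = 4,810×49.7 = 239,057
After stage 1: salt = 239,057 + 23,100×93.8 = 2,405,837; volume = 27,910 m³; S = 86.2 ppt
After stage 2: salt = 2,405,837 + 17,400×248.5 = 6,729,737; volume = 45,310 m³
S = 6,729,737 / 45,310 = 148.5265 ppt

148.53 ppt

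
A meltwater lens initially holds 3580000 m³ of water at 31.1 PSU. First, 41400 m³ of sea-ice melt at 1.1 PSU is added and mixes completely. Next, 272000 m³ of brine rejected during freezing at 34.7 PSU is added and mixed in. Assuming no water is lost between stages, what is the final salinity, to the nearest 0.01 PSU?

31.03 PSU

Weighted by volume,
Initial salt = 3,580,000×31.1 = 111,338,000
After stage 1: salt = 111,338,000 + 41,400×1.1 = 111,383,540; volume = 3,621,400 m³; S = 30.757 PSU
After stage 2: salt = 111,383,540 + 272,000×34.7 = 120,821,940; volume = 3,893,400 m³
S = 120,821,940 / 3,893,400 = 31.0325 PSU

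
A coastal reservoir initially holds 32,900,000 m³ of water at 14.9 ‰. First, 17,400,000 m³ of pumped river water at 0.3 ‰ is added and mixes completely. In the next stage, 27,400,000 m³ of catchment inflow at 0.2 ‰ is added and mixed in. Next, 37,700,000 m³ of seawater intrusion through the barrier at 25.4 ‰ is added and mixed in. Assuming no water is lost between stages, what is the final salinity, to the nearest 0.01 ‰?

12.64 ‰

By conservation of dissolved salt,
Initial salt = 32,900,000×14.9 = 490,210,000
After stage 1: salt = 490,210,000 + 17,400,000×0.3 = 495,430,000; volume = 50,300,000 m³; S = 9.85 ‰
After stage 2: salt = 495,430,000 + 27,400,000×0.2 = 500,910,000; volume = 77,700,000 m³; S = 6.447 ‰
After stage 3: salt = 500,910,000 + 37,700,000×25.4 = 1,458,490,000; volume = 115,400,000 m³
S = 1,458,490,000 / 115,400,000 = 12.6386 ‰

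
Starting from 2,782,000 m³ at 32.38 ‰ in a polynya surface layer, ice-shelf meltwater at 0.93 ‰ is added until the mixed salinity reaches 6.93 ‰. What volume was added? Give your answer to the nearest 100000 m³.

Salt balance: 2,782,000×32.38 + V×0.93 = (2,782,000+V)×6.93
90,081,160 + 0.93V = 19,279,260 + 6.93V
70,801,900 = 6V
V = 11,800,316.67 m³

11800000 m³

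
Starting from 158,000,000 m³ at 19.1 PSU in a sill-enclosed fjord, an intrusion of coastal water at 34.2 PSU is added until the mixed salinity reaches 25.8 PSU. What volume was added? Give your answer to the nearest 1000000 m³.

Salt balance: 158,000,000×19.1 + V×34.2 = (158,000,000+V)×25.8
3,017,800,000 + 34.2V = 4,076,400,000 + 25.8V
1,058,600,000 = 8.4V
V = 126,023,809.52 m³

126000000 m³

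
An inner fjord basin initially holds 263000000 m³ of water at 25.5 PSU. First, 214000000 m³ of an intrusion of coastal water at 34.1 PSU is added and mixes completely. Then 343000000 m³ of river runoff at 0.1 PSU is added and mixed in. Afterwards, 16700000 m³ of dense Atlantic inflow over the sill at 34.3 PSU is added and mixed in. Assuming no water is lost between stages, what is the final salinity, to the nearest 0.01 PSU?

Mass of salt is conserved:
Initial salt = 263,000,000×25.5 = 6,706,500,000
After stage 1: salt = 6,706,500,000 + 214,000,000×34.1 = 14,003,900,000; volume = 477,000,000 m³; S = 29.358 PSU
After stage 2: salt = 14,003,900,000 + 343,000,000×0.1 = 14,038,200,000; volume = 820,000,000 m³; S = 17.12 PSU
After stage 3: salt = 14,038,200,000 + 16,700,000×34.3 = 14,611,010,000; volume = 836,700,000 m³
S = 14,611,010,000 / 836,700,000 = 17.4627 PSU

17.46 PSU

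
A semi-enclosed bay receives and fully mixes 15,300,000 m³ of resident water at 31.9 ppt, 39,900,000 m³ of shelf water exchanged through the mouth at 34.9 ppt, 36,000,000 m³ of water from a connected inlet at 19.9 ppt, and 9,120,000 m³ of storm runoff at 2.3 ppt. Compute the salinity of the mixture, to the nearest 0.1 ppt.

Weighted by volume,
salt = 15,300,000×31.9 + 39,900,000×34.9 + 36,000,000×19.9 + 9,120,000×2.3 = 488,070,000 + 1,392,510,000 + 716,400,000 + 20,976,000 = 2,617,956,000
volume = 15,300,000 + 39,900,000 + 36,000,000 + 9,120,000 = 100,320,000 m³
S = 2,617,956,000 / 100,320,000 = 26.096 ppt

26.1 ppt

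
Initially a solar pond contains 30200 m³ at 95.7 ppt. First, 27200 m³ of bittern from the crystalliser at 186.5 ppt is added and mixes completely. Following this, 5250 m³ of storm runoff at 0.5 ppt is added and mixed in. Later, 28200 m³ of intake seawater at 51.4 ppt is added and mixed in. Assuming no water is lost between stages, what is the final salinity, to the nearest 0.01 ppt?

103.63 ppt

Conserving salt mass:
Initial salt = 30,200×95.7 = 2,890,140
After stage 1: salt = 2,890,140 + 27,200×186.5 = 7,962,940; volume = 57,400 m³; S = 138.727 ppt
After stage 2: salt = 7,962,940 + 5,250×0.5 = 7,965,565; volume = 62,650 m³; S = 127.144 ppt
After stage 3: salt = 7,965,565 + 28,200×51.4 = 9,415,045; volume = 90,850 m³
S = 9,415,045 / 90,850 = 103.6329 ppt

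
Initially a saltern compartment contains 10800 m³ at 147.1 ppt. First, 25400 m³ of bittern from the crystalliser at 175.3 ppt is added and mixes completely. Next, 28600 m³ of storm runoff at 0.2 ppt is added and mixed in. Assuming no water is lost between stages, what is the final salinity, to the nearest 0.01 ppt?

93.32 ppt

By conservation of dissolved salt,
Initial salt = 10,800×147.1 = 1,588,680
After stage 1: salt = 1,588,680 + 25,400×175.3 = 6,041,300; volume = 36,200 m³; S = 166.887 ppt
After stage 2: salt = 6,041,300 + 28,600×0.2 = 6,047,020; volume = 64,800 m³
S = 6,047,020 / 64,800 = 93.3182 ppt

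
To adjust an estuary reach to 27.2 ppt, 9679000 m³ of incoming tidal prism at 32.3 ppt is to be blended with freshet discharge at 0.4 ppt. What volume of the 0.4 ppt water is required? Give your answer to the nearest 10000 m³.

Salt balance: 9,679,000×32.3 + V×0.4 = (9,679,000+V)×27.2
312,631,700 + 0.4V = 263,268,800 + 27.2V
49,362,900 = 26.8V
V = 1,841,899.25 m³

1840000 m³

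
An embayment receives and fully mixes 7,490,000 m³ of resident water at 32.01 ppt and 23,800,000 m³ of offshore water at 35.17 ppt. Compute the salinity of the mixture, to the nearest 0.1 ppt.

By conservation of dissolved salt,
salt = 7,490,000×32.01 + 23,800,000×35.17 = 239,754,900 + 837,046,000 = 1,076,800,900
volume = 7,490,000 + 23,800,000 = 31,290,000 m³
S = 1,076,800,900 / 31,290,000 = 34.414 ppt

34.4 ppt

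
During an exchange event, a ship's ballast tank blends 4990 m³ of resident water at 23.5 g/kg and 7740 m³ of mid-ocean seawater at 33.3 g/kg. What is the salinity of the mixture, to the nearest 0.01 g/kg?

By conservation of dissolved salt,
salt = 4,990×23.5 + 7,740×33.3 = 117,265 + 257,742 = 375,007
volume = 4,990 + 7,740 = 12,730 m³
S = 375,007 / 12,730 = 29.4585 g/kg

29.46 g/kg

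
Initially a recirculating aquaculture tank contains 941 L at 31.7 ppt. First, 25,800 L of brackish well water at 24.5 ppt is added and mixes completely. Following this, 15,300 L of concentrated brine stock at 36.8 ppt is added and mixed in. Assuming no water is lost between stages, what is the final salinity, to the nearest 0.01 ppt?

29.14 ppt

Mass of salt is conserved:
Initial salt = 941×31.7 = 29,829.7
After stage 1: salt = 29,829.7 + 25,800×24.5 = 661,929.7; volume = 26,741 L; S = 24.753 ppt
After stage 2: salt = 661,929.7 + 15,300×36.8 = 1,224,969.7; volume = 42,041 L
S = 1,224,969.7 / 42,041 = 29.1375 ppt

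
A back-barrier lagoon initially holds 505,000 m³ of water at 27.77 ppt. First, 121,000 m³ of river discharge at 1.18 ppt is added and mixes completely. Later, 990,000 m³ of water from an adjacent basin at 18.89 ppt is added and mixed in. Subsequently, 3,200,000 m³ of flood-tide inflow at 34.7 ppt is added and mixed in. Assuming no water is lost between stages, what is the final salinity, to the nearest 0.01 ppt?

29.88 ppt

Total salt / total volume:
Initial salt = 505,000×27.77 = 14,023,850
After stage 1: salt = 14,023,850 + 121,000×1.18 = 14,166,630; volume = 626,000 m³; S = 22.63 ppt
After stage 2: salt = 14,166,630 + 990,000×18.89 = 32,867,730; volume = 1,616,000 m³; S = 20.339 ppt
After stage 3: salt = 32,867,730 + 3,200,000×34.7 = 143,907,730; volume = 4,816,000 m³
S = 143,907,730 / 4,816,000 = 29.8812 ppt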